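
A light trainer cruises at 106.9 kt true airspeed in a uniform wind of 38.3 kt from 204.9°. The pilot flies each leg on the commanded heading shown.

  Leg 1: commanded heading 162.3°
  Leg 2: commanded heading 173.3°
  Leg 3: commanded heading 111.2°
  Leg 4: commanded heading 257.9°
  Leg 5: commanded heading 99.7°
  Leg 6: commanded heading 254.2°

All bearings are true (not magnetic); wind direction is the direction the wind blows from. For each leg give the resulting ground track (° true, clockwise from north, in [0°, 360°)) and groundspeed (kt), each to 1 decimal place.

Leg 1: heading 162.3°; drift -18.2° → track 144.1°, groundspeed 82.9 kt
Leg 2: heading 173.3°; drift -15.1° → track 158.2°, groundspeed 76.9 kt
Leg 3: heading 111.2°; drift -19.3° → track 91.9°, groundspeed 115.9 kt
Leg 4: heading 257.9°; drift +20.0° → track 277.9°, groundspeed 89.3 kt
Leg 5: heading 99.7°; drift -17.5° → track 82.2°, groundspeed 122.6 kt
Leg 6: heading 254.2°; drift +19.5° → track 273.7°, groundspeed 86.9 kt

Leg 1: track=144.1°, groundspeed=82.9 kt
Leg 2: track=158.2°, groundspeed=76.9 kt
Leg 3: track=91.9°, groundspeed=115.9 kt
Leg 4: track=277.9°, groundspeed=89.3 kt
Leg 5: track=82.2°, groundspeed=122.6 kt
Leg 6: track=273.7°, groundspeed=86.9 kt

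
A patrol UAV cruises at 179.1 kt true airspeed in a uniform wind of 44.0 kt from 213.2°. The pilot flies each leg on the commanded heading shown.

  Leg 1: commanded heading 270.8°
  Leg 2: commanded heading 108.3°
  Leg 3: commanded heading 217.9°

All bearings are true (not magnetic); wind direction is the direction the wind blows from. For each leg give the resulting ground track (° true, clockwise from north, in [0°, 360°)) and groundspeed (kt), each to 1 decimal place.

Leg 1: track=284.2°, groundspeed=159.9 kt
Leg 2: track=95.7°, groundspeed=195.1 kt
Leg 3: track=219.4°, groundspeed=135.3 kt

Leg 1: heading 270.8°; drift +13.4° → track 284.2°, groundspeed 159.9 kt
Leg 2: heading 108.3°; drift -12.6° → track 95.7°, groundspeed 195.1 kt
Leg 3: heading 217.9°; drift +1.5° → track 219.4°, groundspeed 135.3 kt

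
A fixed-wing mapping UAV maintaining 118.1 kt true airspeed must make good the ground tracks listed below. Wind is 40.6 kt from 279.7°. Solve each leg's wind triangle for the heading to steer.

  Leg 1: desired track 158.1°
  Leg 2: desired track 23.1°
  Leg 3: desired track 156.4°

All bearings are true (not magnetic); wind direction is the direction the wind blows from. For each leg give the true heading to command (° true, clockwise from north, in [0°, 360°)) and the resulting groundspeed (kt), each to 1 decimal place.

Leg 1: desired track 158.1°; wind correction +17.0° → command heading 175.1°, groundspeed 134.2 kt
Leg 2: desired track 23.1°; wind correction -19.5° → command heading 3.6°, groundspeed 120.7 kt
Leg 3: desired track 156.4°; wind correction +16.7° → command heading 173.1°, groundspeed 135.4 kt

Leg 1: heading=175.1°, groundspeed=134.2 kt
Leg 2: heading=3.6°, groundspeed=120.7 kt
Leg 3: heading=173.1°, groundspeed=135.4 kt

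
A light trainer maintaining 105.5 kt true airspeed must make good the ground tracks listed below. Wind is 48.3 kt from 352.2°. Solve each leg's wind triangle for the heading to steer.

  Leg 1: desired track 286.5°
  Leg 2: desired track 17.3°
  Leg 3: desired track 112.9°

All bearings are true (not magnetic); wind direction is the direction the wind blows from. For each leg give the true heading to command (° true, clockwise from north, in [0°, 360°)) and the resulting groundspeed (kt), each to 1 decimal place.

Leg 1: desired track 286.5°; wind correction +24.7° → command heading 311.2°, groundspeed 76.0 kt
Leg 2: desired track 17.3°; wind correction -11.2° → command heading 6.1°, groundspeed 59.8 kt
Leg 3: desired track 112.9°; wind correction -23.2° → command heading 89.7°, groundspeed 121.6 kt

Leg 1: heading=311.2°, groundspeed=76.0 kt
Leg 2: heading=6.1°, groundspeed=59.8 kt
Leg 3: heading=89.7°, groundspeed=121.6 kt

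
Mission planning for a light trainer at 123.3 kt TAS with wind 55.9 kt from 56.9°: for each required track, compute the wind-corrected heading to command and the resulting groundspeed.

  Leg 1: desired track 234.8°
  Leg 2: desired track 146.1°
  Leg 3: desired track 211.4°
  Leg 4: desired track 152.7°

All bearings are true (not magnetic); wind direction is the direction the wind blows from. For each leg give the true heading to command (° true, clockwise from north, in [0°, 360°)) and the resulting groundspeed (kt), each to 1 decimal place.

Leg 1: heading=233.8°, groundspeed=179.1 kt
Leg 2: heading=119.1°, groundspeed=109.1 kt
Leg 3: heading=200.1°, groundspeed=171.4 kt
Leg 4: heading=125.9°, groundspeed=115.7 kt

Leg 1: desired track 234.8°; wind correction -1.0° → command heading 233.8°, groundspeed 179.1 kt
Leg 2: desired track 146.1°; wind correction -27.0° → command heading 119.1°, groundspeed 109.1 kt
Leg 3: desired track 211.4°; wind correction -11.3° → command heading 200.1°, groundspeed 171.4 kt
Leg 4: desired track 152.7°; wind correction -26.8° → command heading 125.9°, groundspeed 115.7 kt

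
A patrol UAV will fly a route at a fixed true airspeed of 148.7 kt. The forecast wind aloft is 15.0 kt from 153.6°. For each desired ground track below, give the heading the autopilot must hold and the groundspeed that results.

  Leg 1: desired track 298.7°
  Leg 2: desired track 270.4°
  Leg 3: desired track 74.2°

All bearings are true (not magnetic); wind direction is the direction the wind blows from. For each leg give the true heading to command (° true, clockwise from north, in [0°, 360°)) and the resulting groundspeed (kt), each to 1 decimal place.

Leg 1: heading=295.4°, groundspeed=160.8 kt
Leg 2: heading=265.2°, groundspeed=154.9 kt
Leg 3: heading=79.9°, groundspeed=145.2 kt

Leg 1: desired track 298.7°; wind correction -3.3° → command heading 295.4°, groundspeed 160.8 kt
Leg 2: desired track 270.4°; wind correction -5.2° → command heading 265.2°, groundspeed 154.9 kt
Leg 3: desired track 74.2°; wind correction +5.7° → command heading 79.9°, groundspeed 145.2 kt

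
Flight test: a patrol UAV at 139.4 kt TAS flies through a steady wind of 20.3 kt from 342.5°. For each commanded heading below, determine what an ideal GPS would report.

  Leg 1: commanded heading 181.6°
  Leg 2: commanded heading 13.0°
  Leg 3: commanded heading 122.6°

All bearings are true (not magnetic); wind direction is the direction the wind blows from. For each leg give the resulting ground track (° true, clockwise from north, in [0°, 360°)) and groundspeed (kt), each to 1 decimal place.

Leg 1: heading 181.6°; drift -2.4° → track 179.2°, groundspeed 158.7 kt
Leg 2: heading 13.0°; drift +4.8° → track 17.8°, groundspeed 122.3 kt
Leg 3: heading 122.6°; drift +4.8° → track 127.4°, groundspeed 155.5 kt

Leg 1: track=179.2°, groundspeed=158.7 kt
Leg 2: track=17.8°, groundspeed=122.3 kt
Leg 3: track=127.4°, groundspeed=155.5 kt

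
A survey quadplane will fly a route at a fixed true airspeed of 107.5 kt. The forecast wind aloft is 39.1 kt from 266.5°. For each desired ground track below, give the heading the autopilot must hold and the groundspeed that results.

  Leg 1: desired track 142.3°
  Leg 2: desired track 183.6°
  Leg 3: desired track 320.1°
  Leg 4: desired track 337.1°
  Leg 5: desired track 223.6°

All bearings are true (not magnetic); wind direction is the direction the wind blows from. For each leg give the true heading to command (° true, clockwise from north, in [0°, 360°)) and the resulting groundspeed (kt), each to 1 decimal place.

Leg 1: desired track 142.3°; wind correction +17.5° → command heading 159.8°, groundspeed 124.5 kt
Leg 2: desired track 183.6°; wind correction +21.2° → command heading 204.8°, groundspeed 95.4 kt
Leg 3: desired track 320.1°; wind correction -17.0° → command heading 303.1°, groundspeed 79.6 kt
Leg 4: desired track 337.1°; wind correction -20.1° → command heading 317.0°, groundspeed 88.0 kt
Leg 5: desired track 223.6°; wind correction +14.3° → command heading 237.9°, groundspeed 75.5 kt

Leg 1: heading=159.8°, groundspeed=124.5 kt
Leg 2: heading=204.8°, groundspeed=95.4 kt
Leg 3: heading=303.1°, groundspeed=79.6 kt
Leg 4: heading=317.0°, groundspeed=88.0 kt
Leg 5: heading=237.9°, groundspeed=75.5 kt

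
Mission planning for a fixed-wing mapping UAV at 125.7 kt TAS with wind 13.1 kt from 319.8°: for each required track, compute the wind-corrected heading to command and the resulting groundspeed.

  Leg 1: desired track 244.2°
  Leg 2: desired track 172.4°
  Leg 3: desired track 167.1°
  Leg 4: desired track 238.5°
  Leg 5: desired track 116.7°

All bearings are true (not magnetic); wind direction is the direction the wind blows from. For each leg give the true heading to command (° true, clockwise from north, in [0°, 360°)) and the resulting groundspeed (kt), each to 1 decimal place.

Leg 1: desired track 244.2°; wind correction +5.8° → command heading 250.0°, groundspeed 121.8 kt
Leg 2: desired track 172.4°; wind correction +3.2° → command heading 175.6°, groundspeed 136.5 kt
Leg 3: desired track 167.1°; wind correction +2.7° → command heading 169.8°, groundspeed 137.2 kt
Leg 4: desired track 238.5°; wind correction +5.9° → command heading 244.4°, groundspeed 123.0 kt
Leg 5: desired track 116.7°; wind correction -2.3° → command heading 114.4°, groundspeed 137.6 kt

Leg 1: heading=250.0°, groundspeed=121.8 kt
Leg 2: heading=175.6°, groundspeed=136.5 kt
Leg 3: heading=169.8°, groundspeed=137.2 kt
Leg 4: heading=244.4°, groundspeed=123.0 kt
Leg 5: heading=114.4°, groundspeed=137.6 kt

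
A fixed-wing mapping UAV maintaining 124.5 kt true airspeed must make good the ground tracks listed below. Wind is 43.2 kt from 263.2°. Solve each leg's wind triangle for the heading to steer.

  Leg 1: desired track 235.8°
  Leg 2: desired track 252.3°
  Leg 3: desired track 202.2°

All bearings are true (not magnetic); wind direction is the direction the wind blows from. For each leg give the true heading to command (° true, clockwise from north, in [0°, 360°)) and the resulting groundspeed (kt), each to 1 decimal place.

Leg 1: desired track 235.8°; wind correction +9.2° → command heading 245.0°, groundspeed 84.5 kt
Leg 2: desired track 252.3°; wind correction +3.8° → command heading 256.1°, groundspeed 81.8 kt
Leg 3: desired track 202.2°; wind correction +17.7° → command heading 219.9°, groundspeed 97.7 kt

Leg 1: heading=245.0°, groundspeed=84.5 kt
Leg 2: heading=256.1°, groundspeed=81.8 kt
Leg 3: heading=219.9°, groundspeed=97.7 kt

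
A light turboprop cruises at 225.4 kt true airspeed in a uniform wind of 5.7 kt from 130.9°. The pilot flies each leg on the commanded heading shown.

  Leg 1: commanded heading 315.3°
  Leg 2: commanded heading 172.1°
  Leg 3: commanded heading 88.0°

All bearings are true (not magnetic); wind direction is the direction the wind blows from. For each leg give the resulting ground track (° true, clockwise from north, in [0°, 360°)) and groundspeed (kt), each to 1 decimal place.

Leg 1: heading 315.3°; drift -0.1° → track 315.2°, groundspeed 231.1 kt
Leg 2: heading 172.1°; drift +1.0° → track 173.1°, groundspeed 221.1 kt
Leg 3: heading 88.0°; drift -1.0° → track 87.0°, groundspeed 221.3 kt

Leg 1: track=315.2°, groundspeed=231.1 kt
Leg 2: track=173.1°, groundspeed=221.1 kt
Leg 3: track=87.0°, groundspeed=221.3 kt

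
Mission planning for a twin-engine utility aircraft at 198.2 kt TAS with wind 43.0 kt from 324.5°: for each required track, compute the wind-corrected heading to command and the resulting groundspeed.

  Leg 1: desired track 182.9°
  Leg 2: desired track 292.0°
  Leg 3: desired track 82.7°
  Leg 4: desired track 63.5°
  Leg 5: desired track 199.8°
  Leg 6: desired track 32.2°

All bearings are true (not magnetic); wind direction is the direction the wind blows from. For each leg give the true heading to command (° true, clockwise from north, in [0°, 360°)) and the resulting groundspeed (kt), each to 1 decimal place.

Leg 1: heading=190.6°, groundspeed=230.1 kt
Leg 2: heading=298.7°, groundspeed=160.6 kt
Leg 3: heading=71.7°, groundspeed=214.9 kt
Leg 4: heading=51.1°, groundspeed=200.3 kt
Leg 5: heading=210.1°, groundspeed=219.5 kt
Leg 6: heading=20.6°, groundspeed=177.8 kt

Leg 1: desired track 182.9°; wind correction +7.7° → command heading 190.6°, groundspeed 230.1 kt
Leg 2: desired track 292.0°; wind correction +6.7° → command heading 298.7°, groundspeed 160.6 kt
Leg 3: desired track 82.7°; wind correction -11.0° → command heading 71.7°, groundspeed 214.9 kt
Leg 4: desired track 63.5°; wind correction -12.4° → command heading 51.1°, groundspeed 200.3 kt
Leg 5: desired track 199.8°; wind correction +10.3° → command heading 210.1°, groundspeed 219.5 kt
Leg 6: desired track 32.2°; wind correction -11.6° → command heading 20.6°, groundspeed 177.8 kt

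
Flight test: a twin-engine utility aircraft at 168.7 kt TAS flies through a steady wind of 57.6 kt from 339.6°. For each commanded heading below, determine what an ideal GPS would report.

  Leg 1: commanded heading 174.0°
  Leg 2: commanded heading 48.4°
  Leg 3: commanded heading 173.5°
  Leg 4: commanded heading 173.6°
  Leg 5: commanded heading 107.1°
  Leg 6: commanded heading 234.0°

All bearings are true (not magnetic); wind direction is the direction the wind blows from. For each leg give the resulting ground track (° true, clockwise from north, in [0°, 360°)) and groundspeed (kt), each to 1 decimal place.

Leg 1: track=170.3°, groundspeed=224.9 kt
Leg 2: track=68.4°, groundspeed=157.3 kt
Leg 3: track=170.0°, groundspeed=225.0 kt
Leg 4: track=170.0°, groundspeed=225.0 kt
Leg 5: track=119.7°, groundspeed=208.8 kt
Leg 6: track=217.2°, groundspeed=192.4 kt

Leg 1: heading 174.0°; drift -3.7° → track 170.3°, groundspeed 224.9 kt
Leg 2: heading 48.4°; drift +20.0° → track 68.4°, groundspeed 157.3 kt
Leg 3: heading 173.5°; drift -3.5° → track 170.0°, groundspeed 225.0 kt
Leg 4: heading 173.6°; drift -3.6° → track 170.0°, groundspeed 225.0 kt
Leg 5: heading 107.1°; drift +12.6° → track 119.7°, groundspeed 208.8 kt
Leg 6: heading 234.0°; drift -16.8° → track 217.2°, groundspeed 192.4 kt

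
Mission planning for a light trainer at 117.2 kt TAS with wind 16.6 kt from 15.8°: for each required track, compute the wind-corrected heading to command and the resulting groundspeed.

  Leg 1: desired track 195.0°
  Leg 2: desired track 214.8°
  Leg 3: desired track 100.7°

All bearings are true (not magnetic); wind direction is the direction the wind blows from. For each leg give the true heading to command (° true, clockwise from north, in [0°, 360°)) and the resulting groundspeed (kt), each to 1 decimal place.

Leg 1: desired track 195.0°; wind correction -0.1° → command heading 194.9°, groundspeed 133.8 kt
Leg 2: desired track 214.8°; wind correction +2.6° → command heading 217.4°, groundspeed 132.8 kt
Leg 3: desired track 100.7°; wind correction -8.1° → command heading 92.6°, groundspeed 114.6 kt

Leg 1: heading=194.9°, groundspeed=133.8 kt
Leg 2: heading=217.4°, groundspeed=132.8 kt
Leg 3: heading=92.6°, groundspeed=114.6 kt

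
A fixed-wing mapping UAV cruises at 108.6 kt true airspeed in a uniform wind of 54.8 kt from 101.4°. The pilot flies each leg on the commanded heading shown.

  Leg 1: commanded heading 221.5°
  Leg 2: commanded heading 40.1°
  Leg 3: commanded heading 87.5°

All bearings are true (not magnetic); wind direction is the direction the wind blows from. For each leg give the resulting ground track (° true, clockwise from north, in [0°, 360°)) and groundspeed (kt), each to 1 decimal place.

Leg 1: track=240.7°, groundspeed=144.1 kt
Leg 2: track=9.8°, groundspeed=95.3 kt
Leg 3: track=74.1°, groundspeed=56.9 kt

Leg 1: heading 221.5°; drift +19.2° → track 240.7°, groundspeed 144.1 kt
Leg 2: heading 40.1°; drift -30.3° → track 9.8°, groundspeed 95.3 kt
Leg 3: heading 87.5°; drift -13.4° → track 74.1°, groundspeed 56.9 kt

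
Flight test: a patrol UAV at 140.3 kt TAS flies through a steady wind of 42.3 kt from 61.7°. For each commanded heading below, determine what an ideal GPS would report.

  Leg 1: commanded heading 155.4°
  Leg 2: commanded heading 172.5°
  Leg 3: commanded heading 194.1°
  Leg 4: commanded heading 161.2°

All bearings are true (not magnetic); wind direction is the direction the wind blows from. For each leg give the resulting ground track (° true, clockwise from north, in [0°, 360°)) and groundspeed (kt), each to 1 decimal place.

Leg 1: heading 155.4°; drift +16.4° → track 171.8°, groundspeed 149.1 kt
Leg 2: heading 172.5°; drift +14.3° → track 186.8°, groundspeed 160.3 kt
Leg 3: heading 194.1°; drift +10.5° → track 204.6°, groundspeed 171.7 kt
Leg 4: heading 161.2°; drift +15.8° → track 177.0°, groundspeed 153.1 kt

Leg 1: track=171.8°, groundspeed=149.1 kt
Leg 2: track=186.8°, groundspeed=160.3 kt
Leg 3: track=204.6°, groundspeed=171.7 kt
Leg 4: track=177.0°, groundspeed=153.1 kt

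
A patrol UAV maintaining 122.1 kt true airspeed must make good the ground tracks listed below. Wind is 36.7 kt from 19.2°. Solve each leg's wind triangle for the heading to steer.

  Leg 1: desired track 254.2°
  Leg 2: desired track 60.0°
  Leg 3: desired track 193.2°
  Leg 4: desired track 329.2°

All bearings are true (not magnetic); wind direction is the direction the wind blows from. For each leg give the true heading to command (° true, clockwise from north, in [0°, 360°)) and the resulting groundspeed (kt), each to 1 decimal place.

Leg 1: desired track 254.2°; wind correction +14.3° → command heading 268.5°, groundspeed 139.4 kt
Leg 2: desired track 60.0°; wind correction -11.3° → command heading 48.7°, groundspeed 91.9 kt
Leg 3: desired track 193.2°; wind correction -1.8° → command heading 191.4°, groundspeed 158.5 kt
Leg 4: desired track 329.2°; wind correction +13.3° → command heading 342.5°, groundspeed 95.2 kt

Leg 1: heading=268.5°, groundspeed=139.4 kt
Leg 2: heading=48.7°, groundspeed=91.9 kt
Leg 3: heading=191.4°, groundspeed=158.5 kt
Leg 4: heading=342.5°, groundspeed=95.2 kt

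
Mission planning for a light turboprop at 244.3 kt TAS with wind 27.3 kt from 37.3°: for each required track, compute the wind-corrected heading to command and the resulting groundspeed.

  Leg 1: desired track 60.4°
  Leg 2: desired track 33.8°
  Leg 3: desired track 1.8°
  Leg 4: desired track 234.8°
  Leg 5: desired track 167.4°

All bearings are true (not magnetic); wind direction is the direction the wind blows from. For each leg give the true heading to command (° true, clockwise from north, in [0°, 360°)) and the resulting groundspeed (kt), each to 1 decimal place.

Leg 1: desired track 60.4°; wind correction -2.5° → command heading 57.9°, groundspeed 219.0 kt
Leg 2: desired track 33.8°; wind correction +0.4° → command heading 34.2°, groundspeed 217.0 kt
Leg 3: desired track 1.8°; wind correction +3.7° → command heading 5.5°, groundspeed 221.6 kt
Leg 4: desired track 234.8°; wind correction +1.9° → command heading 236.7°, groundspeed 270.2 kt
Leg 5: desired track 167.4°; wind correction -4.9° → command heading 162.5°, groundspeed 261.0 kt

Leg 1: heading=57.9°, groundspeed=219.0 kt
Leg 2: heading=34.2°, groundspeed=217.0 kt
Leg 3: heading=5.5°, groundspeed=221.6 kt
Leg 4: heading=236.7°, groundspeed=270.2 kt
Leg 5: heading=162.5°, groundspeed=261.0 kt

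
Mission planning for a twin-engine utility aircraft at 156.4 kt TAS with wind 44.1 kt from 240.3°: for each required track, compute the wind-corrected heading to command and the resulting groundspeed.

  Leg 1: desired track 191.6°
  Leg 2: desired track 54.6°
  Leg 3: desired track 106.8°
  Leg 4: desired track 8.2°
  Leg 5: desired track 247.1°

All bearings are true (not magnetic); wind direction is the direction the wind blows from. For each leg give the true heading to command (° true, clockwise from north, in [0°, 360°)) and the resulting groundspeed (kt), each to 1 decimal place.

Leg 1: desired track 191.6°; wind correction +12.2° → command heading 203.8°, groundspeed 123.7 kt
Leg 2: desired track 54.6°; wind correction -1.6° → command heading 53.0°, groundspeed 200.2 kt
Leg 3: desired track 106.8°; wind correction +11.8° → command heading 118.6°, groundspeed 183.5 kt
Leg 4: desired track 8.2°; wind correction -12.9° → command heading 355.3°, groundspeed 179.6 kt
Leg 5: desired track 247.1°; wind correction -1.9° → command heading 245.2°, groundspeed 112.5 kt

Leg 1: heading=203.8°, groundspeed=123.7 kt
Leg 2: heading=53.0°, groundspeed=200.2 kt
Leg 3: heading=118.6°, groundspeed=183.5 kt
Leg 4: heading=355.3°, groundspeed=179.6 kt
Leg 5: heading=245.2°, groundspeed=112.5 kt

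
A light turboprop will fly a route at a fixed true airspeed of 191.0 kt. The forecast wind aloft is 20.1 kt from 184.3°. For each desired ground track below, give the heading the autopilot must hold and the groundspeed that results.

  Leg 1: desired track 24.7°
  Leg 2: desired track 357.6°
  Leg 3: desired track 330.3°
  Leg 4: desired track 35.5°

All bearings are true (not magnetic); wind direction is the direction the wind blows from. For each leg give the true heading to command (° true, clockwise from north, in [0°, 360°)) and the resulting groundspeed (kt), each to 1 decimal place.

Leg 1: desired track 24.7°; wind correction +2.1° → command heading 26.8°, groundspeed 209.7 kt
Leg 2: desired track 357.6°; wind correction -0.7° → command heading 356.9°, groundspeed 210.9 kt
Leg 3: desired track 330.3°; wind correction -3.4° → command heading 326.9°, groundspeed 207.3 kt
Leg 4: desired track 35.5°; wind correction +3.1° → command heading 38.6°, groundspeed 207.9 kt

Leg 1: heading=26.8°, groundspeed=209.7 kt
Leg 2: heading=356.9°, groundspeed=210.9 kt
Leg 3: heading=326.9°, groundspeed=207.3 kt
Leg 4: heading=38.6°, groundspeed=207.9 kt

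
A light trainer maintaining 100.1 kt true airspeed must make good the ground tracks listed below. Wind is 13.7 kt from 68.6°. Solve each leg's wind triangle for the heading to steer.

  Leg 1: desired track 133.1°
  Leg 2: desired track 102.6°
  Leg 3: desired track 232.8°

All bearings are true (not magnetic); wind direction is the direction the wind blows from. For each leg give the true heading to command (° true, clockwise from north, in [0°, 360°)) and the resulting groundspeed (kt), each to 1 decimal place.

Leg 1: heading=126.0°, groundspeed=93.4 kt
Leg 2: heading=98.2°, groundspeed=88.4 kt
Leg 3: heading=230.7°, groundspeed=113.2 kt

Leg 1: desired track 133.1°; wind correction -7.1° → command heading 126.0°, groundspeed 93.4 kt
Leg 2: desired track 102.6°; wind correction -4.4° → command heading 98.2°, groundspeed 88.4 kt
Leg 3: desired track 232.8°; wind correction -2.1° → command heading 230.7°, groundspeed 113.2 kt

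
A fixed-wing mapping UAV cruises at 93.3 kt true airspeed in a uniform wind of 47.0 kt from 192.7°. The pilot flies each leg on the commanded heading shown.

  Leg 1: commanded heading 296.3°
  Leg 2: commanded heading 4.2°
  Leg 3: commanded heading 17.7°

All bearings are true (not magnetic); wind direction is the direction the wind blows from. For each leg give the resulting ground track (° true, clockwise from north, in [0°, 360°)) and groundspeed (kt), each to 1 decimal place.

Leg 1: heading 296.3°; drift +23.6° → track 319.9°, groundspeed 113.9 kt
Leg 2: heading 4.2°; drift +2.8° → track 7.0°, groundspeed 140.0 kt
Leg 3: heading 17.7°; drift -1.7° → track 16.0°, groundspeed 140.2 kt

Leg 1: track=319.9°, groundspeed=113.9 kt
Leg 2: track=7.0°, groundspeed=140.0 kt
Leg 3: track=16.0°, groundspeed=140.2 kt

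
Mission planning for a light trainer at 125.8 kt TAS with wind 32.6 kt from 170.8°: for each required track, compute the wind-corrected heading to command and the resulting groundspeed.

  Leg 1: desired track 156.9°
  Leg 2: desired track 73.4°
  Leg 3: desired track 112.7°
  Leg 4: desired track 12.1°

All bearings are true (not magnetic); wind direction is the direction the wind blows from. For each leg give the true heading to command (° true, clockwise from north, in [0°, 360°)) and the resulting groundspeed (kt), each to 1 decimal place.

Leg 1: heading=160.5°, groundspeed=93.9 kt
Leg 2: heading=88.3°, groundspeed=125.8 kt
Leg 3: heading=125.4°, groundspeed=105.5 kt
Leg 4: heading=17.5°, groundspeed=155.6 kt

Leg 1: desired track 156.9°; wind correction +3.6° → command heading 160.5°, groundspeed 93.9 kt
Leg 2: desired track 73.4°; wind correction +14.9° → command heading 88.3°, groundspeed 125.8 kt
Leg 3: desired track 112.7°; wind correction +12.7° → command heading 125.4°, groundspeed 105.5 kt
Leg 4: desired track 12.1°; wind correction +5.4° → command heading 17.5°, groundspeed 155.6 kt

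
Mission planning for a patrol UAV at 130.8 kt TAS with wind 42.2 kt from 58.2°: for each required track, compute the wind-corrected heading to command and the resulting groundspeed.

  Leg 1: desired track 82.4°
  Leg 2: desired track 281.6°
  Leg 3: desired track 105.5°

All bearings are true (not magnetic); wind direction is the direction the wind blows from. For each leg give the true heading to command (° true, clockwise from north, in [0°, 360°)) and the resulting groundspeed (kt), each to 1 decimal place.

Leg 1: heading=74.8°, groundspeed=91.2 kt
Leg 2: heading=294.4°, groundspeed=158.2 kt
Leg 3: heading=91.8°, groundspeed=98.5 kt

Leg 1: desired track 82.4°; wind correction -7.6° → command heading 74.8°, groundspeed 91.2 kt
Leg 2: desired track 281.6°; wind correction +12.8° → command heading 294.4°, groundspeed 158.2 kt
Leg 3: desired track 105.5°; wind correction -13.7° → command heading 91.8°, groundspeed 98.5 kt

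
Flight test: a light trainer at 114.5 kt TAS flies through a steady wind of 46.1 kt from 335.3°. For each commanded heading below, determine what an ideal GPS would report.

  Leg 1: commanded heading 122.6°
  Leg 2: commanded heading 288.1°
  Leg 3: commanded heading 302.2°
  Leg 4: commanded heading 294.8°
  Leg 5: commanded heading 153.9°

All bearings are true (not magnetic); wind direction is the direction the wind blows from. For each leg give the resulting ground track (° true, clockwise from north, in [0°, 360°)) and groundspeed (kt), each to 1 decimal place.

Leg 1: track=131.8°, groundspeed=155.3 kt
Leg 2: track=266.0°, groundspeed=89.8 kt
Leg 3: track=283.8°, groundspeed=79.9 kt
Leg 4: track=274.2°, groundspeed=84.9 kt
Leg 5: track=154.3°, groundspeed=160.6 kt

Leg 1: heading 122.6°; drift +9.2° → track 131.8°, groundspeed 155.3 kt
Leg 2: heading 288.1°; drift -22.1° → track 266.0°, groundspeed 89.8 kt
Leg 3: heading 302.2°; drift -18.4° → track 283.8°, groundspeed 79.9 kt
Leg 4: heading 294.8°; drift -20.6° → track 274.2°, groundspeed 84.9 kt
Leg 5: heading 153.9°; drift +0.4° → track 154.3°, groundspeed 160.6 kt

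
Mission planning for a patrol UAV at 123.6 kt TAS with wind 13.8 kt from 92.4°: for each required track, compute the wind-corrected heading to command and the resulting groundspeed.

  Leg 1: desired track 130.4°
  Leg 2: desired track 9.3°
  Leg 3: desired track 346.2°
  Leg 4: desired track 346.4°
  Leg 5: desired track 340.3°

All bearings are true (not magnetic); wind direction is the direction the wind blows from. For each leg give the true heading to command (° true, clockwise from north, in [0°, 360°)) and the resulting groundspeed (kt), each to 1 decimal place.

Leg 1: desired track 130.4°; wind correction -3.9° → command heading 126.5°, groundspeed 112.4 kt
Leg 2: desired track 9.3°; wind correction +6.4° → command heading 15.7°, groundspeed 121.2 kt
Leg 3: desired track 346.2°; wind correction +6.2° → command heading 352.4°, groundspeed 126.7 kt
Leg 4: desired track 346.4°; wind correction +6.2° → command heading 352.6°, groundspeed 126.7 kt
Leg 5: desired track 340.3°; wind correction +5.9° → command heading 346.2°, groundspeed 128.1 kt

Leg 1: heading=126.5°, groundspeed=112.4 kt
Leg 2: heading=15.7°, groundspeed=121.2 kt
Leg 3: heading=352.4°, groundspeed=126.7 kt
Leg 4: heading=352.6°, groundspeed=126.7 kt
Leg 5: heading=346.2°, groundspeed=128.1 kt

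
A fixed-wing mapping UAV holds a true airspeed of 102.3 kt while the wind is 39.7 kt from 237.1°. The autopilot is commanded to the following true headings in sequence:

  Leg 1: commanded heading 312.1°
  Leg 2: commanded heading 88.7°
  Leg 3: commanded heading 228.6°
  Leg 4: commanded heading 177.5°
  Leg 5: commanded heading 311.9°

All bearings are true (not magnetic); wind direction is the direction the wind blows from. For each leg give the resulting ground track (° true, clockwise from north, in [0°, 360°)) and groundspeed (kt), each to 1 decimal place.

Leg 1: heading 312.1°; drift +22.6° → track 334.7°, groundspeed 99.7 kt
Leg 2: heading 88.7°; drift -8.7° → track 80.0°, groundspeed 137.7 kt
Leg 3: heading 228.6°; drift -5.3° → track 223.3°, groundspeed 63.3 kt
Leg 4: heading 177.5°; drift -22.6° → track 154.9°, groundspeed 89.1 kt
Leg 5: heading 311.9°; drift +22.6° → track 334.5°, groundspeed 99.6 kt

Leg 1: track=334.7°, groundspeed=99.7 kt
Leg 2: track=80.0°, groundspeed=137.7 kt
Leg 3: track=223.3°, groundspeed=63.3 kt
Leg 4: track=154.9°, groundspeed=89.1 kt
Leg 5: track=334.5°, groundspeed=99.6 kt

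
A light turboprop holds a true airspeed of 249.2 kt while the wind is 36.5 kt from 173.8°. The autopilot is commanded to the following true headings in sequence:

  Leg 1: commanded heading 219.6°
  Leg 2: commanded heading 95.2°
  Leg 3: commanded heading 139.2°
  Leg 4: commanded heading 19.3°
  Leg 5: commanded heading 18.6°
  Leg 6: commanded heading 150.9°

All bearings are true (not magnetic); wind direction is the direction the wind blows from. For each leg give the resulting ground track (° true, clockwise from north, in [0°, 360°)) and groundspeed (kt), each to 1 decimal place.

Leg 1: track=226.3°, groundspeed=225.3 kt
Leg 2: track=86.8°, groundspeed=244.6 kt
Leg 3: track=133.8°, groundspeed=220.1 kt
Leg 4: track=16.1°, groundspeed=282.6 kt
Leg 5: track=15.5°, groundspeed=282.7 kt
Leg 6: track=147.1°, groundspeed=216.0 kt

Leg 1: heading 219.6°; drift +6.7° → track 226.3°, groundspeed 225.3 kt
Leg 2: heading 95.2°; drift -8.4° → track 86.8°, groundspeed 244.6 kt
Leg 3: heading 139.2°; drift -5.4° → track 133.8°, groundspeed 220.1 kt
Leg 4: heading 19.3°; drift -3.2° → track 16.1°, groundspeed 282.6 kt
Leg 5: heading 18.6°; drift -3.1° → track 15.5°, groundspeed 282.7 kt
Leg 6: heading 150.9°; drift -3.8° → track 147.1°, groundspeed 216.0 kt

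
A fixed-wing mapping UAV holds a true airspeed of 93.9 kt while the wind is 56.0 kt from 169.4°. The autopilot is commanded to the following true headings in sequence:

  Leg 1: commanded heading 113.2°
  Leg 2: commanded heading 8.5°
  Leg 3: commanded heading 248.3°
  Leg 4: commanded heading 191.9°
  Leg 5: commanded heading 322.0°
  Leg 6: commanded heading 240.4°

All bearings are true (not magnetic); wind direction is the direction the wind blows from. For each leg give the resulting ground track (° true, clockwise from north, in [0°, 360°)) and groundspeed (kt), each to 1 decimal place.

Leg 1: heading 113.2°; drift -36.6° → track 76.6°, groundspeed 78.1 kt
Leg 2: heading 8.5°; drift -7.1° → track 1.4°, groundspeed 148.0 kt
Leg 3: heading 248.3°; drift +33.5° → track 281.8°, groundspeed 99.6 kt
Leg 4: heading 191.9°; drift +26.9° → track 218.8°, groundspeed 47.3 kt
Leg 5: heading 322.0°; drift +10.2° → track 332.2°, groundspeed 145.9 kt
Leg 6: heading 240.4°; drift +35.0° → track 275.4°, groundspeed 92.4 kt

Leg 1: track=76.6°, groundspeed=78.1 kt
Leg 2: track=1.4°, groundspeed=148.0 kt
Leg 3: track=281.8°, groundspeed=99.6 kt
Leg 4: track=218.8°, groundspeed=47.3 kt
Leg 5: track=332.2°, groundspeed=145.9 kt
Leg 6: track=275.4°, groundspeed=92.4 kt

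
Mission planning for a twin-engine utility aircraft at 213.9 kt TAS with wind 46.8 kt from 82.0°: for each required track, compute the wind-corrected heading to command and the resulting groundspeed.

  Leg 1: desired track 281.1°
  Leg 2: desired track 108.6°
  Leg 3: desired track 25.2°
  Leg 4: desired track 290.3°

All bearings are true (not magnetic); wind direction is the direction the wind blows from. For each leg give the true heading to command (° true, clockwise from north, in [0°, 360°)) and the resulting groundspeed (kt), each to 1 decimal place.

Leg 1: desired track 281.1°; wind correction +4.1° → command heading 285.2°, groundspeed 257.6 kt
Leg 2: desired track 108.6°; wind correction -5.6° → command heading 103.0°, groundspeed 171.0 kt
Leg 3: desired track 25.2°; wind correction +10.5° → command heading 35.7°, groundspeed 184.7 kt
Leg 4: desired track 290.3°; wind correction +6.0° → command heading 296.3°, groundspeed 254.0 kt

Leg 1: heading=285.2°, groundspeed=257.6 kt
Leg 2: heading=103.0°, groundspeed=171.0 kt
Leg 3: heading=35.7°, groundspeed=184.7 kt
Leg 4: heading=296.3°, groundspeed=254.0 kt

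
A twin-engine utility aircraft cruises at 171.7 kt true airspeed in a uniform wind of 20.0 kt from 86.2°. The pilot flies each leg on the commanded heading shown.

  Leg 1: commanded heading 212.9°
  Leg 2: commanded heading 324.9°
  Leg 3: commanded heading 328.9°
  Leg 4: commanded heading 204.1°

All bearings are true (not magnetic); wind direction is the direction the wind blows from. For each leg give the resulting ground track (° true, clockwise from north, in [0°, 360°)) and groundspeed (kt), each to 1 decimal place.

Leg 1: track=217.9°, groundspeed=184.4 kt
Leg 2: track=319.5°, groundspeed=182.9 kt
Leg 3: track=323.3°, groundspeed=181.7 kt
Leg 4: track=209.7°, groundspeed=181.9 kt

Leg 1: heading 212.9°; drift +5.0° → track 217.9°, groundspeed 184.4 kt
Leg 2: heading 324.9°; drift -5.4° → track 319.5°, groundspeed 182.9 kt
Leg 3: heading 328.9°; drift -5.6° → track 323.3°, groundspeed 181.7 kt
Leg 4: heading 204.1°; drift +5.6° → track 209.7°, groundspeed 181.9 kt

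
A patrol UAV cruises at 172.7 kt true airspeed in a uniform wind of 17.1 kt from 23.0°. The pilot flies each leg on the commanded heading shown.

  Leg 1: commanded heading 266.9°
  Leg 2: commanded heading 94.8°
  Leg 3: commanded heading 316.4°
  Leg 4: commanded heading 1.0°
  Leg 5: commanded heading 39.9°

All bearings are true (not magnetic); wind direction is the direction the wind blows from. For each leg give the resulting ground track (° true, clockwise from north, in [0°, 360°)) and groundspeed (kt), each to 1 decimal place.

Leg 1: heading 266.9°; drift -4.9° → track 262.0°, groundspeed 180.9 kt
Leg 2: heading 94.8°; drift +5.5° → track 100.3°, groundspeed 168.1 kt
Leg 3: heading 316.4°; drift -5.4° → track 311.0°, groundspeed 166.6 kt
Leg 4: heading 1.0°; drift -2.3° → track 358.7°, groundspeed 157.0 kt
Leg 5: heading 39.9°; drift +1.8° → track 41.7°, groundspeed 156.4 kt

Leg 1: track=262.0°, groundspeed=180.9 kt
Leg 2: track=100.3°, groundspeed=168.1 kt
Leg 3: track=311.0°, groundspeed=166.6 kt
Leg 4: track=358.7°, groundspeed=157.0 kt
Leg 5: track=41.7°, groundspeed=156.4 kt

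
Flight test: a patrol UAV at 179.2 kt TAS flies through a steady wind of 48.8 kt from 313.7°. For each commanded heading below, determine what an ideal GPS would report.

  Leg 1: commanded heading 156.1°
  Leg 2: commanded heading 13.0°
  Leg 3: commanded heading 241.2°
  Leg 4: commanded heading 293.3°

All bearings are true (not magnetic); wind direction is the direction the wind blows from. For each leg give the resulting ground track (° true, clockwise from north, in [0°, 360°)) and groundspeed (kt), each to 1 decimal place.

Leg 1: track=151.4°, groundspeed=225.1 kt
Leg 2: track=28.2°, groundspeed=159.9 kt
Leg 3: track=225.4°, groundspeed=171.0 kt
Leg 4: track=286.0°, groundspeed=134.5 kt

Leg 1: heading 156.1°; drift -4.7° → track 151.4°, groundspeed 225.1 kt
Leg 2: heading 13.0°; drift +15.2° → track 28.2°, groundspeed 159.9 kt
Leg 3: heading 241.2°; drift -15.8° → track 225.4°, groundspeed 171.0 kt
Leg 4: heading 293.3°; drift -7.3° → track 286.0°, groundspeed 134.5 kt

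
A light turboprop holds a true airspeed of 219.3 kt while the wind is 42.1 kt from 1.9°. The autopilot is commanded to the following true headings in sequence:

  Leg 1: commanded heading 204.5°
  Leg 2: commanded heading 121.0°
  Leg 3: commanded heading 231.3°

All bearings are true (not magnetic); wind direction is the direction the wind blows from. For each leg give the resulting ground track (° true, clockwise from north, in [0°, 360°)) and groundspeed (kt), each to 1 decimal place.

Leg 1: track=200.9°, groundspeed=258.7 kt
Leg 2: track=129.7°, groundspeed=242.6 kt
Leg 3: track=223.9°, groundspeed=248.8 kt

Leg 1: heading 204.5°; drift -3.6° → track 200.9°, groundspeed 258.7 kt
Leg 2: heading 121.0°; drift +8.7° → track 129.7°, groundspeed 242.6 kt
Leg 3: heading 231.3°; drift -7.4° → track 223.9°, groundspeed 248.8 kt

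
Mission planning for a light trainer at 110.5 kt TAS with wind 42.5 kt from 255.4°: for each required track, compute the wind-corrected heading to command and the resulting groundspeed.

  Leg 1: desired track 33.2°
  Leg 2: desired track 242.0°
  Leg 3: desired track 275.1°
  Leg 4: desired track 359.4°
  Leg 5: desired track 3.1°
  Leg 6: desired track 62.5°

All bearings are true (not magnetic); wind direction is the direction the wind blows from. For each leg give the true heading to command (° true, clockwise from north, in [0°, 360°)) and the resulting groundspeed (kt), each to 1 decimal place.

Leg 1: desired track 33.2°; wind correction -15.0° → command heading 18.2°, groundspeed 138.2 kt
Leg 2: desired track 242.0°; wind correction +5.1° → command heading 247.1°, groundspeed 68.7 kt
Leg 3: desired track 275.1°; wind correction -7.4° → command heading 267.7°, groundspeed 69.6 kt
Leg 4: desired track 359.4°; wind correction -21.9° → command heading 337.5°, groundspeed 112.8 kt
Leg 5: desired track 3.1°; wind correction -21.5° → command heading 341.6°, groundspeed 115.7 kt
Leg 6: desired track 62.5°; wind correction -4.9° → command heading 57.6°, groundspeed 151.5 kt

Leg 1: heading=18.2°, groundspeed=138.2 kt
Leg 2: heading=247.1°, groundspeed=68.7 kt
Leg 3: heading=267.7°, groundspeed=69.6 kt
Leg 4: heading=337.5°, groundspeed=112.8 kt
Leg 5: heading=341.6°, groundspeed=115.7 kt
Leg 6: heading=57.6°, groundspeed=151.5 kt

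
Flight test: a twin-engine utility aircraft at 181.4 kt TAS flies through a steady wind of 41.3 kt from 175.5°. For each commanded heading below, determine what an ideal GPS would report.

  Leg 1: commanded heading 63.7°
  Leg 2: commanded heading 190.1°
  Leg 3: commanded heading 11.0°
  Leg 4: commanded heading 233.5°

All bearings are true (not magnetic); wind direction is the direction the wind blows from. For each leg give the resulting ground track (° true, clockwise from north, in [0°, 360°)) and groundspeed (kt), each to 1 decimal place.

Leg 1: track=52.7°, groundspeed=200.4 kt
Leg 2: track=194.3°, groundspeed=141.8 kt
Leg 3: track=8.1°, groundspeed=221.5 kt
Leg 4: track=245.9°, groundspeed=163.3 kt

Leg 1: heading 63.7°; drift -11.0° → track 52.7°, groundspeed 200.4 kt
Leg 2: heading 190.1°; drift +4.2° → track 194.3°, groundspeed 141.8 kt
Leg 3: heading 11.0°; drift -2.9° → track 8.1°, groundspeed 221.5 kt
Leg 4: heading 233.5°; drift +12.4° → track 245.9°, groundspeed 163.3 kt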